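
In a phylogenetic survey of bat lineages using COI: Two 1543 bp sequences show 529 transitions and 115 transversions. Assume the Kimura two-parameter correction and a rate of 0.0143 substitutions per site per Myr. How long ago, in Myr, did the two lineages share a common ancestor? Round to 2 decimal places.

P = 529/1543 ≈ 0.342839 and Q = 115/1543 ≈ 0.07453.
Under the Kimura two-parameter model, d = −½ ln(1 − 2P − Q) − ¼ ln(1 − 2Q).
1 − 2P − Q = 0.239792, giving −½ ln(0.239792) = 0.713992.
1 − 2Q = 0.85094, giving −¼ ln(0.85094) = 0.040353.
d = 0.713992 + 0.040353 = 0.754345.
Under a molecular clock d = 2μt, so t = d/(2μ) = 0.754345 / (2 × 0.0143) = 26.38 Myr.

26.38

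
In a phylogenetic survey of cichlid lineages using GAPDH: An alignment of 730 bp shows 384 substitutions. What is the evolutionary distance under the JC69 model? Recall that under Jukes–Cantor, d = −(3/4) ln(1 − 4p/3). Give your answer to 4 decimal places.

p = 384/730 ≈ 0.526027.
d = −(3/4) ln(1 − 4p/3) = −0.75 ln(1 − 0.701369) = −0.75 ln(0.298631)
  = −0.75 × (-1.208547) = 0.906410 substitutions/site.

0.9064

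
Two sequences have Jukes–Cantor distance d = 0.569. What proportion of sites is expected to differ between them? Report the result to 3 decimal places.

0.399

p = (3/4)(1 − e^(−4d/3)) = 0.75 × (1 − e^(-0.758667)) = 0.75 × (1 − 0.468290) = 0.398783.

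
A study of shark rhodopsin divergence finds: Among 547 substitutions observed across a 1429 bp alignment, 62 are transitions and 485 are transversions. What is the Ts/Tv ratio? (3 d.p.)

0.128

R = 62/485 = 0.127835… ≈ 0.128 (to 3 d.p.).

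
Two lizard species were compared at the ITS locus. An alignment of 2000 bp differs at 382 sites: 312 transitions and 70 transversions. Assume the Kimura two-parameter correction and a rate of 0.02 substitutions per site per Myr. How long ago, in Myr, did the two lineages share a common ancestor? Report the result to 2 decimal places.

P = 312/2000 = 0.156 and Q = 70/2000 = 0.035.
Under the Kimura two-parameter model, d = −½ ln(1 − 2P − Q) − ¼ ln(1 − 2Q).
1 − 2P − Q = 0.653, giving −½ ln(0.653) = 0.213089.
1 − 2Q = 0.93, giving −¼ ln(0.93) = 0.018143.
d = 0.213089 + 0.018143 = 0.231232.
Under a molecular clock d = 2μt, so t = d/(2μ) = 0.231232 / (2 × 0.02) = 5.78 Myr.

5.78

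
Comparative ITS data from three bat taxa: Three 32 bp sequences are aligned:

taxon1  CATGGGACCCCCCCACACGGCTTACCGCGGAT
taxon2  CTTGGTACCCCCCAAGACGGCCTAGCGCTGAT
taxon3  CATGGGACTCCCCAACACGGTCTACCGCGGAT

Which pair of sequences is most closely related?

taxon1–taxon2: 7/32 differ, p = 0.219, d = 0.259.
taxon1–taxon3: 4/32 differ, p = 0.125, d = 0.137.
taxon2–taxon3: 7/32 differ, p = 0.219, d = 0.259.
The smallest distance is between taxon1 and taxon3.

taxon1 and taxon3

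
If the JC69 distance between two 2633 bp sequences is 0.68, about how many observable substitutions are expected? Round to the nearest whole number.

Invert JC69: p = (3/4)(1 − e^(−4d/3)) = 0.75 × (1 − e^(-0.906667)) = 0.75 × (1 − 0.403868) = 0.447099.
Expected differing sites = pL ≈ 0.447099 × 2633 = 1177.211667 ≈ 1177.

1177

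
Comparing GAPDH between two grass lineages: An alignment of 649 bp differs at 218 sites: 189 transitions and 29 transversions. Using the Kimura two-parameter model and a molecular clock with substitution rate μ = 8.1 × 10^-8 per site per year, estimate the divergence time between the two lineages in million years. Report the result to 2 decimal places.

P = 189/649 ≈ 0.291217 and Q = 29/649 ≈ 0.044684.
Under the Kimura two-parameter model, d = −½ ln(1 − 2P − Q) − ¼ ln(1 − 2Q).
1 − 2P − Q = 0.372882, giving −½ ln(0.372882) = 0.493247.
1 − 2Q = 0.910632, giving −¼ ln(0.910632) = 0.023404.
d = 0.493247 + 0.023404 = 0.516651.
Under a molecular clock d = 2μt, so t = d/(2μ) = 0.516651 / (2 × 8.1 × 10^-8) = 3.19 million years.

3.19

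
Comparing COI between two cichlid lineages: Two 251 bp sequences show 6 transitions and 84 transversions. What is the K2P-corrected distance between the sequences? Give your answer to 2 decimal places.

P = 6/251 ≈ 0.023904 and Q = 84/251 ≈ 0.334661.
Under the Kimura two-parameter model, d = −½ ln(1 − 2P − Q) − ¼ ln(1 − 2Q).
1 − 2P − Q = 0.617531, giving −½ ln(0.617531) = 0.241013.
1 − 2Q = 0.330678, giving −¼ ln(0.330678) = 0.276653.
d = 0.241013 + 0.276653 = 0.517666.

0.52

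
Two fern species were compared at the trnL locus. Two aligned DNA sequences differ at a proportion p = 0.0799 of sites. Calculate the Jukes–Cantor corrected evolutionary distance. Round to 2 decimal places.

0.08

d = −(3/4) ln(1 − 4p/3) = −0.75 ln(1 − 0.106533) = −0.75 ln(0.893467)
  = −0.75 × (-0.112646) = 0.084485 substitutions/site.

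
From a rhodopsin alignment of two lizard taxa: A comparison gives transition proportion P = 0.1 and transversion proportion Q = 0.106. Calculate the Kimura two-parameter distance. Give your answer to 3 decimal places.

Under the Kimura two-parameter model, d = −½ ln(1 − 2P − Q) − ¼ ln(1 − 2Q).
1 − 2P − Q = 0.694, giving −½ ln(0.694) = 0.182642.
1 − 2Q = 0.788, giving −¼ ln(0.788) = 0.059564.
d = 0.182642 + 0.059564 = 0.242206.

0.242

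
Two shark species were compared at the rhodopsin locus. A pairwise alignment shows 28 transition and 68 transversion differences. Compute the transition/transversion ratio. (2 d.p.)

R = 28/68 = 0.411764… ≈ 0.41 (to 2 d.p.).

0.41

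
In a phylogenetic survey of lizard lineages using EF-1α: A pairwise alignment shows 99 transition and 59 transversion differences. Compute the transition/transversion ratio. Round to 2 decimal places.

R = 99/59 = 1.677966… ≈ 1.68 (to 2 d.p.).

1.68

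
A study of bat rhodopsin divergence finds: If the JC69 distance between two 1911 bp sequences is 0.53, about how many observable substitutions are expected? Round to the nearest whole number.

726

Invert JC69: p = (3/4)(1 − e^(−4d/3)) = 0.75 × (1 − e^(-0.706667)) = 0.75 × (1 − 0.493286) = 0.380036.
Expected differing sites = pL ≈ 0.380036 × 1911 = 726.248796 ≈ 726.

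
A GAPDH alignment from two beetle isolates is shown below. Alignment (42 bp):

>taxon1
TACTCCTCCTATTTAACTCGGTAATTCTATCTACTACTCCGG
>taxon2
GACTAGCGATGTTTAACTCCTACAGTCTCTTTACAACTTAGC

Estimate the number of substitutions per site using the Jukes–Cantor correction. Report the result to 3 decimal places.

The sequences differ at 18 of 42 sites, so p = 18/42 ≈ 0.428571.
d = −(3/4) ln(1 − 4p/3) = −0.75 ln(1 − 0.571428) = −0.75 ln(0.428572)
  = −0.75 × (-0.847297) = 0.635473 substitutions/site.

0.635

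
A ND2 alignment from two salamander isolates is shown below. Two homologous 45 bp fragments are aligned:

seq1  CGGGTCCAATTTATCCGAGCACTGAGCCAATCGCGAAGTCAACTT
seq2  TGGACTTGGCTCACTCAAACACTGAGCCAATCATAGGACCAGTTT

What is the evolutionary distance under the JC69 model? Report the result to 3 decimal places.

0.791

The sequences differ at 22 of 45 sites, so p = 22/45 ≈ 0.488889.
d = −(3/4) ln(1 − 4p/3) = −0.75 ln(1 − 0.651852) = −0.75 ln(0.348148)
  = −0.75 × (-1.055128) = 0.791346 substitutions/site.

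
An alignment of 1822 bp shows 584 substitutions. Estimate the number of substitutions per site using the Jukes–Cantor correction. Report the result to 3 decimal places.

0.418

p = 584/1822 ≈ 0.320527.
d = −(3/4) ln(1 − 4p/3) = −0.75 ln(1 − 0.427369) = −0.75 ln(0.572631)
  = −0.75 × (-0.557514) = 0.418136 substitutions/site.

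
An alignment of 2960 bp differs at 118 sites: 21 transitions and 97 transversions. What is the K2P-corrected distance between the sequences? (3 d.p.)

P = 21/2960 ≈ 0.007095 and Q = 97/2960 ≈ 0.03277.
Under the Kimura two-parameter model, d = −½ ln(1 − 2P − Q) − ¼ ln(1 − 2Q).
1 − 2P − Q = 0.95304, giving −½ ln(0.95304) = 0.024049.
1 − 2Q = 0.93446, giving −¼ ln(0.93446) = 0.016947.
d = 0.024049 + 0.016947 = 0.040996.

0.041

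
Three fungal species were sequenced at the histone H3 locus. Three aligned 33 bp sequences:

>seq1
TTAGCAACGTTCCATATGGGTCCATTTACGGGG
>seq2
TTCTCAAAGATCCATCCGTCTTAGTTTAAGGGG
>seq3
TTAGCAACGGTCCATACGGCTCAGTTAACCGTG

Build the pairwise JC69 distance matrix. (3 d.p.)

seq1–seq2: 12/33 sites differ → p ≈ 0.363636, d = −0.75 ln(1 − 0.484848) = 0.497470 ≈ 0.497.
seq1–seq3: 8/33 sites differ → p ≈ 0.242424, d = −0.75 ln(1 − 0.323232) = 0.292820 ≈ 0.293.
seq2–seq3: 11/33 sites differ → p ≈ 0.333333, d = −0.75 ln(1 − 0.444444) = 0.440839 ≈ 0.441.

d(seq1,seq2) = 0.497, d(seq1,seq3) = 0.293, d(seq2,seq3) = 0.441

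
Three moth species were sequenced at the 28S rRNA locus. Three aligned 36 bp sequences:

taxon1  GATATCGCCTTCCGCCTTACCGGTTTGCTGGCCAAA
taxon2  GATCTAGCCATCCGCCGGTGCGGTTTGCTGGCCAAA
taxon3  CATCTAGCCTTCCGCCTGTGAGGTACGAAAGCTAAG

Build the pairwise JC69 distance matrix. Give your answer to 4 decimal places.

taxon1–taxon2: 7/36 sites differ → p ≈ 0.194444, d = −0.75 ln(1 − 0.259259) = 0.225078 ≈ 0.2251.
taxon1–taxon3: 14/36 sites differ → p ≈ 0.388889, d = −0.75 ln(1 − 0.518519) = 0.548166 ≈ 0.5482.
taxon2–taxon3: 11/36 sites differ → p ≈ 0.305556, d = −0.75 ln(1 − 0.407408) = 0.392437 ≈ 0.3924.

d(taxon1,taxon2) = 0.2251, d(taxon1,taxon3) = 0.5482, d(taxon2,taxon3) = 0.3924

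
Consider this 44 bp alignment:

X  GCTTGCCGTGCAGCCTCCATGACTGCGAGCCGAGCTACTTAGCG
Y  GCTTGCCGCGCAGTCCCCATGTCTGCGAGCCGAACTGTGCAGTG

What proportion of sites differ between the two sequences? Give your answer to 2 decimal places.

0.23

The sequences differ at 10 of 44 positions (sites 9, 14, 16, 22, 34, 37, 38, 39, 40, 43).
p = 10/44 = 0.227272… ≈ 0.23 (to 2 d.p.).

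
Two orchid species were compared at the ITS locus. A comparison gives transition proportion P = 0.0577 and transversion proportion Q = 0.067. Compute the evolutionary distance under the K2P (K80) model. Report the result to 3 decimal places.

0.137

Under the Kimura two-parameter model, d = −½ ln(1 − 2P − Q) − ¼ ln(1 − 2Q).
1 − 2P − Q = 0.8176, giving −½ ln(0.8176) = 0.100691.
1 − 2Q = 0.866, giving −¼ ln(0.866) = 0.035968.
d = 0.100691 + 0.035968 = 0.136659.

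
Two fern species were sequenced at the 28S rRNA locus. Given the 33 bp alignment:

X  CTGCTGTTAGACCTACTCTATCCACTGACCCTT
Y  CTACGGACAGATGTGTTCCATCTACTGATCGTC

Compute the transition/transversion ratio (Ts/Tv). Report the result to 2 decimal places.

Transitions are A↔G and C↔T; transversions are all other mismatches.
Transitions: 9. Transversions: 4.
R = 9/4 = 2.25.

2.25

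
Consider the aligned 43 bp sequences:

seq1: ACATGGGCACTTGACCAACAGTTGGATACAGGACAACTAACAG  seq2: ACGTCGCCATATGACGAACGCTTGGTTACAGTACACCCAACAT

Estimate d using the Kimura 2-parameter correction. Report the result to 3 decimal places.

Of 43 sites, 4 differences are transitions and 9 are transversions, so P = 4/43 ≈ 0.093023 and Q = 9/43 ≈ 0.209302.
Under the Kimura two-parameter model, d = −½ ln(1 − 2P − Q) − ¼ ln(1 − 2Q).
1 − 2P − Q = 0.604652, giving −½ ln(0.604652) = 0.251551.
1 − 2Q = 0.581396, giving −¼ ln(0.581396) = 0.135581.
d = 0.251551 + 0.135581 = 0.387132.

0.387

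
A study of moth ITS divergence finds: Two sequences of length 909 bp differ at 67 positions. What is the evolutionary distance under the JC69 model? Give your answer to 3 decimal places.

0.078

p = 67/909 ≈ 0.073707.
d = −(3/4) ln(1 − 4p/3) = −0.75 ln(1 − 0.098276) = −0.75 ln(0.901724)
  = −0.75 × (-0.103447) = 0.077585 substitutions/site.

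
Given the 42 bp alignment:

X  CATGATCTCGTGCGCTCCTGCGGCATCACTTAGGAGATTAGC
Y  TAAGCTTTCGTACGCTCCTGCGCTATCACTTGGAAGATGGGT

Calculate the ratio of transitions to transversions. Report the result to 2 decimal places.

Transitions are A↔G and C↔T; transversions are all other mismatches.
Transitions: 8. Transversions: 4.
R = 8/4 = 2.00.

2.00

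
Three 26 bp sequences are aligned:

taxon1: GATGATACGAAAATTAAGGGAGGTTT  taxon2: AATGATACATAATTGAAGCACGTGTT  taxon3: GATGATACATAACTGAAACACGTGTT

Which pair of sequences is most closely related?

taxon1–taxon2: 10/26 differ, p = 0.385, d = 0.539.
taxon1–taxon3: 10/26 differ, p = 0.385, d = 0.539.
taxon2–taxon3: 3/26 differ, p = 0.115, d = 0.125.
The smallest distance is between taxon2 and taxon3.

taxon2 and taxon3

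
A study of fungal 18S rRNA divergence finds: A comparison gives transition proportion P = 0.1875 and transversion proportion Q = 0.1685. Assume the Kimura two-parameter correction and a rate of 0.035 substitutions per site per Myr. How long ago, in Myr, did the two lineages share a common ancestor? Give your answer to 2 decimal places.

Under the Kimura two-parameter model, d = −½ ln(1 − 2P − Q) − ¼ ln(1 − 2Q).
1 − 2P − Q = 0.4565, giving −½ ln(0.4565) = 0.392083.
1 − 2Q = 0.663, giving −¼ ln(0.663) = 0.102745.
d = 0.392083 + 0.102745 = 0.494828.
Under a molecular clock d = 2μt, so t = d/(2μ) = 0.494828 / (2 × 0.035) = 7.07 Myr.

7.07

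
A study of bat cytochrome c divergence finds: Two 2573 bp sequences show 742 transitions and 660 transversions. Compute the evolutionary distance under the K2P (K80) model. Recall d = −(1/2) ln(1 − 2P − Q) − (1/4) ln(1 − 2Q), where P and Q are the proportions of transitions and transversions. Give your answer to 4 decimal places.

1.0756

P = 742/2573 ≈ 0.288379 and Q = 660/2573 ≈ 0.25651.
Under the Kimura two-parameter model, d = −½ ln(1 − 2P − Q) − ¼ ln(1 − 2Q).
1 − 2P − Q = 0.166732, giving −½ ln(0.166732) = 0.895684.
1 − 2Q = 0.48698, giving −¼ ln(0.48698) = 0.179883.
d = 0.895684 + 0.179883 = 1.075567.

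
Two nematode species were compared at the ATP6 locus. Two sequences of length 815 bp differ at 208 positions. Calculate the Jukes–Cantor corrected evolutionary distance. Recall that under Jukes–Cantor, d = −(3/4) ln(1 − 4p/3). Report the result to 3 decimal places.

0.312

p = 208/815 ≈ 0.255215.
d = −(3/4) ln(1 − 4p/3) = −0.75 ln(1 − 0.340287) = −0.75 ln(0.659713)
  = −0.75 × (-0.415950) = 0.311963 substitutions/site.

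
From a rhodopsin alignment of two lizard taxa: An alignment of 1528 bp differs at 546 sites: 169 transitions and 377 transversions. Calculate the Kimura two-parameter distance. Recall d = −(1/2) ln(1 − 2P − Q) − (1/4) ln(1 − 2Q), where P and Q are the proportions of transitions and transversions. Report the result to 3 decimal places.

0.486

P = 169/1528 ≈ 0.110602 and Q = 377/1528 ≈ 0.246728.
Under the Kimura two-parameter model, d = −½ ln(1 − 2P − Q) − ¼ ln(1 − 2Q).
1 − 2P − Q = 0.532068, giving −½ ln(0.532068) = 0.315492.
1 − 2Q = 0.506544, giving −¼ ln(0.506544) = 0.170036.
d = 0.315492 + 0.170036 = 0.485528.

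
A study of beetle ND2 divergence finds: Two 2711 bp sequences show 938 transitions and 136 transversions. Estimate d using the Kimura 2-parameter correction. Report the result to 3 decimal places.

P = 938/2711 ≈ 0.345998 and Q = 136/2711 ≈ 0.050166.
Under the Kimura two-parameter model, d = −½ ln(1 − 2P − Q) − ¼ ln(1 − 2Q).
1 − 2P − Q = 0.257838, giving −½ ln(0.257838) = 0.677712.
1 − 2Q = 0.899668, giving −¼ ln(0.899668) = 0.026432.
d = 0.677712 + 0.026432 = 0.704144.

0.704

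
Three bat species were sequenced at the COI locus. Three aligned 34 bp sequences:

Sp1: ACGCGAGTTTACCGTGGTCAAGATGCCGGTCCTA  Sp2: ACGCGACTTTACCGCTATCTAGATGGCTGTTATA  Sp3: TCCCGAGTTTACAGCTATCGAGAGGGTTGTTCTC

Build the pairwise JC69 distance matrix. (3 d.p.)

d(Sp1,Sp2) = 0.326, d(Sp1,Sp3) = 0.535, d(Sp2,Sp3) = 0.326

Sp1–Sp2: 9/34 sites differ → p ≈ 0.264706, d = −0.75 ln(1 − 0.352941) = 0.326488 ≈ 0.326.
Sp1–Sp3: 13/34 sites differ → p ≈ 0.382353, d = −0.75 ln(1 − 0.509804) = 0.534712 ≈ 0.535.
Sp2–Sp3: 9/34 sites differ → p ≈ 0.264706, d = −0.75 ln(1 − 0.352941) = 0.326488 ≈ 0.326.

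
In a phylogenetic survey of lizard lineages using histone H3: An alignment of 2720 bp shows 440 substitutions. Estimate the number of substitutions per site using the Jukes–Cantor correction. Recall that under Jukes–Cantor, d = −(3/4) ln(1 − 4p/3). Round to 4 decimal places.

p = 440/2720 ≈ 0.161765.
d = −(3/4) ln(1 − 4p/3) = −0.75 ln(1 − 0.215687) = −0.75 ln(0.784313)
  = −0.75 × (-0.242947) = 0.182210 substitutions/site.

0.1822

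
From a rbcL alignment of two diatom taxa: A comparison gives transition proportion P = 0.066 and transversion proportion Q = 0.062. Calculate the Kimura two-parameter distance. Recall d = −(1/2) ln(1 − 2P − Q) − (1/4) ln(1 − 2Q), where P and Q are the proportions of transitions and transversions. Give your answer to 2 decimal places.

0.14

Under the Kimura two-parameter model, d = −½ ln(1 − 2P − Q) − ¼ ln(1 − 2Q).
1 − 2P − Q = 0.806, giving −½ ln(0.806) = 0.107836.
1 − 2Q = 0.876, giving −¼ ln(0.876) = 0.033097.
d = 0.107836 + 0.033097 = 0.140933.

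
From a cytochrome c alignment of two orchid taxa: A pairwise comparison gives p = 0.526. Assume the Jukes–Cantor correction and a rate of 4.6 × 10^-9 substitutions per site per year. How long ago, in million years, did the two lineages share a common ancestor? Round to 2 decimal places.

d = −(3/4) ln(1 − 4p/3) = −0.75 ln(1 − 0.701333) = −0.75 ln(0.298667)
  = −0.75 × (-1.208426) = 0.906320 substitutions/site.
Under a molecular clock d = 2μt, so t = d/(2μ) = 0.906320 / (2 × 4.6 × 10^-9) = 98.51 million years.

98.51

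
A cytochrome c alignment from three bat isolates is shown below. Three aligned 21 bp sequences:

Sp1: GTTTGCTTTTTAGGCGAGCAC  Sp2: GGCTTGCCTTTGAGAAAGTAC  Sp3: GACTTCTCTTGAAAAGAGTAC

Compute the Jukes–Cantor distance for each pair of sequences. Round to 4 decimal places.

d(Sp1,Sp2) = 0.8990, d(Sp1,Sp3) = 0.6355, d(Sp2,Sp3) = 0.4408

Sp1–Sp2: 11/21 sites differ → p ≈ 0.52381, d = −0.75 ln(1 − 0.698413) = 0.899023 ≈ 0.8990.
Sp1–Sp3: 9/21 sites differ → p ≈ 0.428571, d = −0.75 ln(1 − 0.571428) = 0.635472 ≈ 0.6355.
Sp2–Sp3: 7/21 sites differ → p ≈ 0.333333, d = −0.75 ln(1 − 0.444444) = 0.440839 ≈ 0.4408.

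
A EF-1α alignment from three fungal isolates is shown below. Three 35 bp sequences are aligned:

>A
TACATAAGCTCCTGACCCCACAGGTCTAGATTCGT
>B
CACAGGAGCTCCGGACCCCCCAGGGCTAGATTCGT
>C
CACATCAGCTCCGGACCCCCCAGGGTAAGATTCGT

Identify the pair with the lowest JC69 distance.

B and C

A–B: 6/35 differ, p = 0.171, d = 0.195.
A–C: 7/35 differ, p = 0.200, d = 0.233.
B–C: 4/35 differ, p = 0.114, d = 0.124.
The smallest distance is between B and C.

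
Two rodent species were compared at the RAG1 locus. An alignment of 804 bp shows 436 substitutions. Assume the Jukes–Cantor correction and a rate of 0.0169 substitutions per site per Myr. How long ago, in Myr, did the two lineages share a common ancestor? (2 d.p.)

28.49

p = 436/804 ≈ 0.542289.
d = −(3/4) ln(1 − 4p/3) = −0.75 ln(1 − 0.723052) = −0.75 ln(0.276948)
  = −0.75 × (-1.283926) = 0.962945 substitutions/site.
Under a molecular clock d = 2μt, so t = d/(2μ) = 0.962945 / (2 × 0.0169) = 28.49 Myr.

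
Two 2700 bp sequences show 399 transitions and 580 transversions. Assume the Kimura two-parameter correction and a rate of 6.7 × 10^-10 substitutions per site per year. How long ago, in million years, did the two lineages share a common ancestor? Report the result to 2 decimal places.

P = 399/2700 ≈ 0.147778 and Q = 580/2700 ≈ 0.214815.
Under the Kimura two-parameter model, d = −½ ln(1 − 2P − Q) − ¼ ln(1 − 2Q).
1 − 2P − Q = 0.489629, giving −½ ln(0.489629) = 0.357054.
1 − 2Q = 0.57037, giving −¼ ln(0.57037) = 0.140368.
d = 0.357054 + 0.140368 = 0.497422.
Under a molecular clock d = 2μt, so t = d/(2μ) = 0.497422 / (2 × 6.7 × 10^-10) = 371.21 million years.

371.21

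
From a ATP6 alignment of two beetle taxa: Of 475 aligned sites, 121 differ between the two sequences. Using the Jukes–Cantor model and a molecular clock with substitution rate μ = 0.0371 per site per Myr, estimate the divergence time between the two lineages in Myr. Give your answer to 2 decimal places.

p = 121/475 ≈ 0.254737.
d = −(3/4) ln(1 − 4p/3) = −0.75 ln(1 − 0.339649) = −0.75 ln(0.660351)
  = −0.75 × (-0.414984) = 0.311238 substitutions/site.
Under a molecular clock d = 2μt, so t = d/(2μ) = 0.311238 / (2 × 0.0371) = 4.19 Myr.

4.19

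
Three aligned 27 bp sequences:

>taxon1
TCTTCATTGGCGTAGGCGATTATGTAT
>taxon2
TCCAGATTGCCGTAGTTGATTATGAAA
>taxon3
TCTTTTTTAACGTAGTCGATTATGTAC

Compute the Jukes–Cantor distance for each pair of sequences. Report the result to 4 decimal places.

taxon1–taxon2: 8/27 sites differ → p ≈ 0.296296, d = −0.75 ln(1 − 0.395061) = 0.376971 ≈ 0.3770.
taxon1–taxon3: 6/27 sites differ → p ≈ 0.222222, d = −0.75 ln(1 − 0.296296) = 0.263548 ≈ 0.2635.
taxon2–taxon3: 9/27 sites differ → p ≈ 0.333333, d = −0.75 ln(1 − 0.444444) = 0.440839 ≈ 0.4408.

d(taxon1,taxon2) = 0.3770, d(taxon1,taxon3) = 0.2635, d(taxon2,taxon3) = 0.4408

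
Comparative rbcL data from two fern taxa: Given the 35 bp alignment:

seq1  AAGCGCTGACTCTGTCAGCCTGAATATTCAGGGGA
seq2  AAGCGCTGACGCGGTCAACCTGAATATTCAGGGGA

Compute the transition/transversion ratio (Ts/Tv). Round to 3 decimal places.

0.500

Transitions are A↔G and C↔T; transversions are all other mismatches.
Transitions: 1. Transversions: 2.
R = 1/2 = 0.500.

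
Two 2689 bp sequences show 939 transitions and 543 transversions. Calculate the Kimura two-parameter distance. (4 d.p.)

P = 939/2689 ≈ 0.3492 and Q = 543/2689 ≈ 0.201934.
Under the Kimura two-parameter model, d = −½ ln(1 − 2P − Q) − ¼ ln(1 − 2Q).
1 − 2P − Q = 0.099666, giving −½ ln(0.099666) = 1.152965.
1 − 2Q = 0.596132, giving −¼ ln(0.596132) = 0.129323.
d = 1.152965 + 0.129323 = 1.282288.

1.2823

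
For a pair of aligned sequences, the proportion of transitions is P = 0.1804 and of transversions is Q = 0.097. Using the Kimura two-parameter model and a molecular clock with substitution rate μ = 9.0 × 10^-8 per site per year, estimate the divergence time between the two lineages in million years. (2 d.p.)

Under the Kimura two-parameter model, d = −½ ln(1 − 2P − Q) − ¼ ln(1 − 2Q).
1 − 2P − Q = 0.5422, giving −½ ln(0.5422) = 0.306060.
1 − 2Q = 0.806, giving −¼ ln(0.806) = 0.053918.
d = 0.306060 + 0.053918 = 0.359978.
Under a molecular clock d = 2μt, so t = d/(2μ) = 0.359978 / (2 × 9.0 × 10^-8) = 2.00 million years.

2.00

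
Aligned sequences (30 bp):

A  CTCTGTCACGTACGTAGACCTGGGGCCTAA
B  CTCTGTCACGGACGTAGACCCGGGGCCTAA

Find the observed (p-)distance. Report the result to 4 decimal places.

The sequences differ at 2 of 30 positions (sites 11, 21).
p = 2/30 = 0.066666… ≈ 0.0667 (to 4 d.p.).

0.0667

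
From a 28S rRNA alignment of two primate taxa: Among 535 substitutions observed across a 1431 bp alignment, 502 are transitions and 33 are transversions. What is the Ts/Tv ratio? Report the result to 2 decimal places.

R = 502/33 = 15.212121… ≈ 15.21 (to 2 d.p.).

15.21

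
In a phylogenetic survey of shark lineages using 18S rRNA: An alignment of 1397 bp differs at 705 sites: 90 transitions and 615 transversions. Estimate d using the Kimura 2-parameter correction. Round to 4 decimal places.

P = 90/1397 ≈ 0.064424 and Q = 615/1397 ≈ 0.440229.
Under the Kimura two-parameter model, d = −½ ln(1 − 2P − Q) − ¼ ln(1 − 2Q).
1 − 2P − Q = 0.430923, giving −½ ln(0.430923) = 0.420913.
1 − 2Q = 0.119542, giving −¼ ln(0.119542) = 0.531022.
d = 0.420913 + 0.531022 = 0.951935.

0.9519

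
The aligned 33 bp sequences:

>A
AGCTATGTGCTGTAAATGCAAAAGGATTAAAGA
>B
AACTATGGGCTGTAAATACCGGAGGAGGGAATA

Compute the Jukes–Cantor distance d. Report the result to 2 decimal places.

The sequences differ at 10 of 33 sites (2, 8, 18, 20, 21, 22, 27, 28, 29, 32), so p = 10/33 ≈ 0.30303.
d = −(3/4) ln(1 − 4p/3) = −0.75 ln(1 − 0.40404) = −0.75 ln(0.59596)
  = −0.75 × (-0.517582) = 0.388187 substitutions/site.

0.39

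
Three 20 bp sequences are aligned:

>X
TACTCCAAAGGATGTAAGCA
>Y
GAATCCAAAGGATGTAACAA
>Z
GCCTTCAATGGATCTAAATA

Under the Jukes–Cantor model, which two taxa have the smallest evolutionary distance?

X and Y

X–Y: 4/20 differ, p = 0.200, d = 0.233.
X–Z: 7/20 differ, p = 0.350, d = 0.471.
Y–Z: 7/20 differ, p = 0.350, d = 0.471.
The smallest distance is between X and Y.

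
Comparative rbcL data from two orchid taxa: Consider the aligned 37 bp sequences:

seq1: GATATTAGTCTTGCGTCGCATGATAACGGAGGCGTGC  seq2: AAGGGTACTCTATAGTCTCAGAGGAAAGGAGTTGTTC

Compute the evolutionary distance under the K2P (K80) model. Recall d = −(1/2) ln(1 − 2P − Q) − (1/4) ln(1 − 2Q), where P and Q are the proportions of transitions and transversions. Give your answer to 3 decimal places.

Of 37 sites, 5 differences are transitions and 12 are transversions, so P = 5/37 ≈ 0.135135 and Q = 12/37 ≈ 0.324324.
Under the Kimura two-parameter model, d = −½ ln(1 − 2P − Q) − ¼ ln(1 − 2Q).
1 − 2P − Q = 0.405406, giving −½ ln(0.405406) = 0.451433.
1 − 2Q = 0.351352, giving −¼ ln(0.351352) = 0.261492.
d = 0.451433 + 0.261492 = 0.712925.

0.713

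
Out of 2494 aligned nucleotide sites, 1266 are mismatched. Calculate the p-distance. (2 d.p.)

p = 1266/2494 = 0.507618… ≈ 0.51 (to 2 d.p.).

0.51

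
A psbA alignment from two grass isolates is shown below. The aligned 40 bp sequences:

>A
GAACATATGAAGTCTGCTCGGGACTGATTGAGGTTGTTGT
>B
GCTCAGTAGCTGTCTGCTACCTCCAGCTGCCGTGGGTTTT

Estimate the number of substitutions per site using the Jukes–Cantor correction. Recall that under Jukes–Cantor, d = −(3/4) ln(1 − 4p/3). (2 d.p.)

The sequences differ at 21 of 40 sites, so p = 21/40 = 0.525.
d = −(3/4) ln(1 − 4p/3) = −0.75 ln(1 − 0.7) = −0.75 ln(0.3)
  = −0.75 × (-1.203973) = 0.902980 substitutions/site.

0.90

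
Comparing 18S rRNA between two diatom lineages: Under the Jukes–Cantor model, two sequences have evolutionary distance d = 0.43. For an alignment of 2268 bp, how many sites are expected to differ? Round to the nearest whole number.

742

Invert JC69: p = (3/4)(1 − e^(−4d/3)) = 0.75 × (1 − e^(-0.573333)) = 0.75 × (1 − 0.563644) = 0.327267.
Expected differing sites = pL ≈ 0.327267 × 2268 = 742.241556 ≈ 742.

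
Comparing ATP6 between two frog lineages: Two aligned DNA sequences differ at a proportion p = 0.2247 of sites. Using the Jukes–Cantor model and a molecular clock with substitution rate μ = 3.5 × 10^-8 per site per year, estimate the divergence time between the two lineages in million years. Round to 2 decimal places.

d = −(3/4) ln(1 − 4p/3) = −0.75 ln(1 − 0.2996) = −0.75 ln(0.7004)
  = −0.75 × (-0.356104) = 0.267078 substitutions/site.
Under a molecular clock d = 2μt, so t = d/(2μ) = 0.267078 / (2 × 3.5 × 10^-8) = 3.82 million years.

3.82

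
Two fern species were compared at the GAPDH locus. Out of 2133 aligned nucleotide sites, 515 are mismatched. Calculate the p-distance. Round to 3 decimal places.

0.241

p = 515/2133 = 0.241443… ≈ 0.241 (to 3 d.p.).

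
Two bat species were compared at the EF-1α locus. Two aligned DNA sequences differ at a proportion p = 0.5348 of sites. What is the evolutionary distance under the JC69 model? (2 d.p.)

0.94

d = −(3/4) ln(1 − 4p/3) = −0.75 ln(1 − 0.713067) = −0.75 ln(0.286933)
  = −0.75 × (-1.248507) = 0.936380 substitutions/site.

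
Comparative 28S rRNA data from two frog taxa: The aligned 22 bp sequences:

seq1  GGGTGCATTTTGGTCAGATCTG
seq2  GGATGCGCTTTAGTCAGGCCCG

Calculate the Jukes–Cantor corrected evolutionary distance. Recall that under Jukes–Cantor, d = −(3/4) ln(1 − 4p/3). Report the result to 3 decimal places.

0.414

The sequences differ at 7 of 22 sites (3, 7, 8, 12, 18, 19, 21), so p = 7/22 ≈ 0.318182.
d = −(3/4) ln(1 − 4p/3) = −0.75 ln(1 − 0.424243) = −0.75 ln(0.575757)
  = −0.75 × (-0.552070) = 0.414053 substitutions/site.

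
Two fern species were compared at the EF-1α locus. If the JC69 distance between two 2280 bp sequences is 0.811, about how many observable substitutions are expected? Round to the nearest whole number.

1130

Invert JC69: p = (3/4)(1 − e^(−4d/3)) = 0.75 × (1 − e^(-1.081333)) = 0.75 × (1 − 0.339143) = 0.495643.
Expected differing sites = pL ≈ 0.495643 × 2280 = 1130.06604 ≈ 1130.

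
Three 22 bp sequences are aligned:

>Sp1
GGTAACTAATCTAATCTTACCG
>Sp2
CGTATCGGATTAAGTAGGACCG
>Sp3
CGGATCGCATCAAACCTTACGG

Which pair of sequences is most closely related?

Sp1 and Sp3

Sp1–Sp2: 10/22 differ, p = 0.455, d = 0.699.
Sp1–Sp3: 8/22 differ, p = 0.364, d = 0.497.
Sp2–Sp3: 9/22 differ, p = 0.409, d = 0.591.
The smallest distance is between Sp1 and Sp3.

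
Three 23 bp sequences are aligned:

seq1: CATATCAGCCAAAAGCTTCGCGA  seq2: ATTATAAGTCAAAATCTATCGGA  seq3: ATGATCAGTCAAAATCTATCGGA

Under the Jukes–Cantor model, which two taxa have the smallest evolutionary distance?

seq1–seq2: 9/23 differ, p = 0.391, d = 0.553.
seq1–seq3: 9/23 differ, p = 0.391, d = 0.553.
seq2–seq3: 2/23 differ, p = 0.087, d = 0.092.
The smallest distance is between seq2 and seq3.

seq2 and seq3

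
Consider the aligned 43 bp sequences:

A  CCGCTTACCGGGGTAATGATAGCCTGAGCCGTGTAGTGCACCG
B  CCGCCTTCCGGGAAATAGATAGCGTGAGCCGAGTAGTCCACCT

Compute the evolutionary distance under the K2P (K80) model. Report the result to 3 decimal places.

0.280

Of 43 sites, 2 differences are transitions and 8 are transversions, so P = 2/43 ≈ 0.046512 and Q = 8/43 ≈ 0.186047.
Under the Kimura two-parameter model, d = −½ ln(1 − 2P − Q) − ¼ ln(1 − 2Q).
1 − 2P − Q = 0.720929, giving −½ ln(0.720929) = 0.163607.
1 − 2Q = 0.627906, giving −¼ ln(0.627906) = 0.116341.
d = 0.163607 + 0.116341 = 0.279948.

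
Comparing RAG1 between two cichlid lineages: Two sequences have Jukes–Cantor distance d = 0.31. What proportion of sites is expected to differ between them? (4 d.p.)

p = (3/4)(1 − e^(−4d/3)) = 0.75 × (1 − e^(-0.413333)) = 0.75 × (1 − 0.661442) = 0.253919.

0.2539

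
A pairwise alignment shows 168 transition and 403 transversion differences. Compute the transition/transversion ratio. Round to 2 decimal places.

R = 168/403 = 0.416873… ≈ 0.42 (to 2 d.p.).

0.42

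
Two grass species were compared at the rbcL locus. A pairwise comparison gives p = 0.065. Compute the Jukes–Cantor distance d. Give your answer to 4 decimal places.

d = −(3/4) ln(1 − 4p/3) = −0.75 ln(1 − 0.086667) = −0.75 ln(0.913333)
  = −0.75 × (-0.090655) = 0.067991 substitutions/site.

0.0680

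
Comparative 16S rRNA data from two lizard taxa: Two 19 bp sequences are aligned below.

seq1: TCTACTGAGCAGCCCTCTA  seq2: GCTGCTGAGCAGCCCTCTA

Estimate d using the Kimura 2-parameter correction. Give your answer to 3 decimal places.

Of 19 sites, 1 differences are transitions and 1 are transversions, so P = 1/19 ≈ 0.052632 and Q = 1/19 ≈ 0.052632.
Under the Kimura two-parameter model, d = −½ ln(1 − 2P − Q) − ¼ ln(1 − 2Q).
1 − 2P − Q = 0.842104, giving −½ ln(0.842104) = 0.085926.
1 − 2Q = 0.894736, giving −¼ ln(0.894736) = 0.027807.
d = 0.085926 + 0.027807 = 0.113733.

0.114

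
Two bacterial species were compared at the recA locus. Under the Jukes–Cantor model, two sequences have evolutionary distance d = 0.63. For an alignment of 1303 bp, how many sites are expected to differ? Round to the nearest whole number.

Invert JC69: p = (3/4)(1 − e^(−4d/3)) = 0.75 × (1 − e^(-0.84)) = 0.75 × (1 − 0.431711) = 0.426217.
Expected differing sites = pL ≈ 0.426217 × 1303 = 555.360751 ≈ 555.

555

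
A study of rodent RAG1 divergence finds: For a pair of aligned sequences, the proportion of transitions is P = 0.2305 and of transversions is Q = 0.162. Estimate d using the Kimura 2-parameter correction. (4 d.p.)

Under the Kimura two-parameter model, d = −½ ln(1 − 2P − Q) − ¼ ln(1 − 2Q).
1 − 2P − Q = 0.377, giving −½ ln(0.377) = 0.487755.
1 − 2Q = 0.676, giving −¼ ln(0.676) = 0.097891.
d = 0.487755 + 0.097891 = 0.585646.

0.5856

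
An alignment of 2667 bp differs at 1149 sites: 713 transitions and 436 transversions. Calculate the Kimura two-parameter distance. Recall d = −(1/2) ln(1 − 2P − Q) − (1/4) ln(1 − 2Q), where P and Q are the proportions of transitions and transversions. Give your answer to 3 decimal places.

0.698

P = 713/2667 ≈ 0.267342 and Q = 436/2667 ≈ 0.16348.
Under the Kimura two-parameter model, d = −½ ln(1 − 2P − Q) − ¼ ln(1 − 2Q).
1 − 2P − Q = 0.301836, giving −½ ln(0.301836) = 0.598936.
1 − 2Q = 0.67304, giving −¼ ln(0.67304) = 0.098988.
d = 0.598936 + 0.098988 = 0.697924.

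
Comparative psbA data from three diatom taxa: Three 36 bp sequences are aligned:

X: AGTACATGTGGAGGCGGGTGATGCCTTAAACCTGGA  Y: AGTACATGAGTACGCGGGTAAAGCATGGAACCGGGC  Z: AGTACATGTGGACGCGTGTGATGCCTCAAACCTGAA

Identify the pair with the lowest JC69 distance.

X–Y: 10/36 differ, p = 0.278, d = 0.347.
X–Z: 4/36 differ, p = 0.111, d = 0.120.
Y–Z: 11/36 differ, p = 0.306, d = 0.392.
The smallest distance is between X and Z.

X and Z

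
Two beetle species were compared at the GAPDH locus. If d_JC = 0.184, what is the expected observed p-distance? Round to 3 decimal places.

p = (3/4)(1 − e^(−4d/3)) = 0.75 × (1 − e^(-0.245333)) = 0.75 × (1 − 0.782444) = 0.163167.

0.163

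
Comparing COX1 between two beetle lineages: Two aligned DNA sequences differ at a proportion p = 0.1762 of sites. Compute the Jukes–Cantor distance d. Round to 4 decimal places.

d = −(3/4) ln(1 − 4p/3) = −0.75 ln(1 − 0.234933) = −0.75 ln(0.765067)
  = −0.75 × (-0.267792) = 0.200844 substitutions/site.

0.2008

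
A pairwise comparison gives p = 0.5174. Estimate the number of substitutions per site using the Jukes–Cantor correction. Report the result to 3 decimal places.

0.878

d = −(3/4) ln(1 − 4p/3) = −0.75 ln(1 − 0.689867) = −0.75 ln(0.310133)
  = −0.75 × (-1.170754) = 0.878066 substitutions/site.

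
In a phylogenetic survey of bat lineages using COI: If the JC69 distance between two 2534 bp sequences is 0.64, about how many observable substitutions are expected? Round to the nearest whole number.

1091

Invert JC69: p = (3/4)(1 − e^(−4d/3)) = 0.75 × (1 − e^(-0.853333)) = 0.75 × (1 − 0.425993) = 0.430505.
Expected differing sites = pL ≈ 0.430505 × 2534 = 1090.89967 ≈ 1091.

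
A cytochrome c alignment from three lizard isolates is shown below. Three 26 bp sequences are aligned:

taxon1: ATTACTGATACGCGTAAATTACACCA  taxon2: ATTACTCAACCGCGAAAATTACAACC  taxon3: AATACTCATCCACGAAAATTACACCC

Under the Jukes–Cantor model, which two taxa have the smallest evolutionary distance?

taxon1–taxon2: 6/26 differ, p = 0.231, d = 0.276.
taxon1–taxon3: 6/26 differ, p = 0.231, d = 0.276.
taxon2–taxon3: 4/26 differ, p = 0.154, d = 0.172.
The smallest distance is between taxon2 and taxon3.

taxon2 and taxon3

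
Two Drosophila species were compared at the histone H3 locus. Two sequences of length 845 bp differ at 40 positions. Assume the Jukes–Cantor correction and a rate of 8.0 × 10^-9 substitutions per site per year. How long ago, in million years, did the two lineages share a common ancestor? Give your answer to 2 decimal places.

p = 40/845 ≈ 0.047337.
d = −(3/4) ln(1 − 4p/3) = −0.75 ln(1 − 0.063116) = −0.75 ln(0.936884)
  = −0.75 × (-0.065196) = 0.048897 substitutions/site.
Under a molecular clock d = 2μt, so t = d/(2μ) = 0.048897 / (2 × 8.0 × 10^-9) = 3.06 million years.

3.06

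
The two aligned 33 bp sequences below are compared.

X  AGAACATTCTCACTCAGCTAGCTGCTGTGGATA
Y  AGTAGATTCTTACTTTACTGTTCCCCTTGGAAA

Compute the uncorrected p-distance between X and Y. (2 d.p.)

The sequences differ at 14 of 33 positions.
p = 14/33 = 0.424242… ≈ 0.42 (to 2 d.p.).

0.42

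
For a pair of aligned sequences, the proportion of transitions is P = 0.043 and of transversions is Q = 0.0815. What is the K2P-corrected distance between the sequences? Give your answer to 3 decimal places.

0.136

Under the Kimura two-parameter model, d = −½ ln(1 − 2P − Q) − ¼ ln(1 − 2Q).
1 − 2P − Q = 0.8325, giving −½ ln(0.8325) = 0.091661.
1 − 2Q = 0.837, giving −¼ ln(0.837) = 0.044483.
d = 0.091661 + 0.044483 = 0.136144.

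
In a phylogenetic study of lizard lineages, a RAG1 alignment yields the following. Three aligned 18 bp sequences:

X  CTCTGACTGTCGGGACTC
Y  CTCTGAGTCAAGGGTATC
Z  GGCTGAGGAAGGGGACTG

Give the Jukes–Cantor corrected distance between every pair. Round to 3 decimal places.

X–Y: 6/18 sites differ → p ≈ 0.333333, d = −0.75 ln(1 − 0.444444) = 0.440839 ≈ 0.441.
X–Z: 8/18 sites differ → p ≈ 0.444444, d = −0.75 ln(1 − 0.592592) = 0.673455 ≈ 0.673.
Y–Z: 8/18 sites differ → p ≈ 0.444444, d = −0.75 ln(1 − 0.592592) = 0.673455 ≈ 0.673.

d(X,Y) = 0.441, d(X,Z) = 0.673, d(Y,Z) = 0.673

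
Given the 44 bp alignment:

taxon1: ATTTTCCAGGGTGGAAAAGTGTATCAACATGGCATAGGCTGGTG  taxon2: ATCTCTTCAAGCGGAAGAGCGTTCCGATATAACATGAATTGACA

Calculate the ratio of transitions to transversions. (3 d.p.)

Transitions are A↔G and C↔T; transversions are all other mismatches.
Transitions: 21. Transversions: 2.
R = 21/2 = 10.500.

10.500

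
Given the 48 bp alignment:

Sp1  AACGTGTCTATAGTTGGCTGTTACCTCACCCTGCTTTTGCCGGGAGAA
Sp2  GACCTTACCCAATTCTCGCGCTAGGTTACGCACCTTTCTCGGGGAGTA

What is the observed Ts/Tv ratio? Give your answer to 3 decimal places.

0.412

Transitions are A↔G and C↔T; transversions are all other mismatches.
Transitions: 7. Transversions: 17.
R = 7/17 = 0.411764… ≈ 0.412 (to 3 d.p.).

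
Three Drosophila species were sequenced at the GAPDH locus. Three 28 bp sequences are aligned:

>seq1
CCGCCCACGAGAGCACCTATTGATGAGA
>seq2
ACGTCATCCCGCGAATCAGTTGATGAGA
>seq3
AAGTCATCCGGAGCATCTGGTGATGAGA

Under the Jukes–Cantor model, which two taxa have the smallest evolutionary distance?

seq2 and seq3

seq1–seq2: 11/28 differ, p = 0.393, d = 0.556.
seq1–seq3: 10/28 differ, p = 0.357, d = 0.485.
seq2–seq3: 6/28 differ, p = 0.214, d = 0.252.
The smallest distance is between seq2 and seq3.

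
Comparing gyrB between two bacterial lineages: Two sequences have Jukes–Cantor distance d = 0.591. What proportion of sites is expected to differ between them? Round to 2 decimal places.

p = (3/4)(1 − e^(−4d/3)) = 0.75 × (1 − e^(-0.788)) = 0.75 × (1 − 0.454753) = 0.408935.

0.41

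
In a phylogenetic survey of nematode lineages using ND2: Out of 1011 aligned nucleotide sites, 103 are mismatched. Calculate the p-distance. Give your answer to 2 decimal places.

p = 103/1011 = 0.101879… ≈ 0.10 (to 2 d.p.).

0.10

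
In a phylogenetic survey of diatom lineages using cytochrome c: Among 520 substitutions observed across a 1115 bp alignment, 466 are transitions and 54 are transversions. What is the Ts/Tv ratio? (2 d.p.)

8.63

R = 466/54 = 8.629629… ≈ 8.63 (to 2 d.p.).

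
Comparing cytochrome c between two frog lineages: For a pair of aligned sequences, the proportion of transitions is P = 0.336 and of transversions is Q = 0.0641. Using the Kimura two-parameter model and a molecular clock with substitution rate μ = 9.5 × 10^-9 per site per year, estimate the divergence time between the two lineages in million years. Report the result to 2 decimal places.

36.86

Under the Kimura two-parameter model, d = −½ ln(1 − 2P − Q) − ¼ ln(1 − 2Q).
1 − 2P − Q = 0.2639, giving −½ ln(0.2639) = 0.666093.
1 − 2Q = 0.8718, giving −¼ ln(0.8718) = 0.034299.
d = 0.666093 + 0.034299 = 0.700392.
Under a molecular clock d = 2μt, so t = d/(2μ) = 0.700392 / (2 × 9.5 × 10^-9) = 36.86 million years.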